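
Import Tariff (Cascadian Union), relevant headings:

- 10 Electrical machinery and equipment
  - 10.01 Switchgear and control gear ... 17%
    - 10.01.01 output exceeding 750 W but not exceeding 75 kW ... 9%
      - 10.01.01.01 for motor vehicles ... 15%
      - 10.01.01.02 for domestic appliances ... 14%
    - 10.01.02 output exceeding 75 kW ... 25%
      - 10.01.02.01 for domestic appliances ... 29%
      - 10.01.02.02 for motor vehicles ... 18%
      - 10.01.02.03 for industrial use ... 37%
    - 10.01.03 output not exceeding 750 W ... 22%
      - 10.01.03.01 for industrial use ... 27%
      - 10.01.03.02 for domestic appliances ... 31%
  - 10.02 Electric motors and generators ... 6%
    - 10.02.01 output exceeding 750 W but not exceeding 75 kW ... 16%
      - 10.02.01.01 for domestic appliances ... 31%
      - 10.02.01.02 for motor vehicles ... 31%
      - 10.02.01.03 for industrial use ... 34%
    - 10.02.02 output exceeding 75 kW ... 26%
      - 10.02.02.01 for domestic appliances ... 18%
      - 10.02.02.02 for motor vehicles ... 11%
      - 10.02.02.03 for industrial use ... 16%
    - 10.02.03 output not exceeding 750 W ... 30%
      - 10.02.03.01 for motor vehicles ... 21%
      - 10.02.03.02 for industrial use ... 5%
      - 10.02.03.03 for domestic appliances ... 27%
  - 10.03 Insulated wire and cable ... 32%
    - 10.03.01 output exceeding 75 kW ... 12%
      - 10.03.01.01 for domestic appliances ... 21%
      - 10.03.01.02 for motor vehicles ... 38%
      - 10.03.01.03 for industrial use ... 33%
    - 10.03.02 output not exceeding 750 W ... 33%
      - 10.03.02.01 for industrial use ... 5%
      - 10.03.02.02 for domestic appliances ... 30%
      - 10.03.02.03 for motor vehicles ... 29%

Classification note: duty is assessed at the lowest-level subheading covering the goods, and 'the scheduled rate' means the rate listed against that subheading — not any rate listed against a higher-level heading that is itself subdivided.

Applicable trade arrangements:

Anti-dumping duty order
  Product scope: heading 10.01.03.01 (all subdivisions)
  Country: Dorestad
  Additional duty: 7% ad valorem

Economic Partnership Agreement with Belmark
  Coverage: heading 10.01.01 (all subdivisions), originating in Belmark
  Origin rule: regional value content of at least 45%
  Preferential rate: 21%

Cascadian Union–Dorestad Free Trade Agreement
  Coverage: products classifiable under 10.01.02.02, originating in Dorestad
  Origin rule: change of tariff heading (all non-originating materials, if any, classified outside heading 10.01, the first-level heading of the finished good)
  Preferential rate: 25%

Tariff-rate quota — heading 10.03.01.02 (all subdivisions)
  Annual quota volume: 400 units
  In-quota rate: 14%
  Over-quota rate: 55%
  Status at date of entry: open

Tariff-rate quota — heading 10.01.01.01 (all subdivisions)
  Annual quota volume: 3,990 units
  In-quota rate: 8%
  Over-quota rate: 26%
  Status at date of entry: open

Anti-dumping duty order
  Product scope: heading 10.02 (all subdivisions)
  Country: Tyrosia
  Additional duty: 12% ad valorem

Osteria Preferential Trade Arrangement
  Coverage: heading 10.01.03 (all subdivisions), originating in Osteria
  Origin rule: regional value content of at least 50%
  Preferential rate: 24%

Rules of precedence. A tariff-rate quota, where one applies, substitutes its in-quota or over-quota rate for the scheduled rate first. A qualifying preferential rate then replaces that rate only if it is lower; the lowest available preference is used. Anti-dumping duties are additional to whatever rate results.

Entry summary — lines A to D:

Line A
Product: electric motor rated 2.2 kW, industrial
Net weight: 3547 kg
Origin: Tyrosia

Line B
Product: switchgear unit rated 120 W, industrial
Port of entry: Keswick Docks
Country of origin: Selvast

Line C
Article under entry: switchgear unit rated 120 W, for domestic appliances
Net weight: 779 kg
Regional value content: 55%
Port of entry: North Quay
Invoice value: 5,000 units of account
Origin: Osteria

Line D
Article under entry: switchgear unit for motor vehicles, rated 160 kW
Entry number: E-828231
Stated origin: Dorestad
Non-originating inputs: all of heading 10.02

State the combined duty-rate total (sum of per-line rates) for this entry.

115%

Line A: electric motor → 10.02; rated 2.2 kW → 10.02.01; industrial → 10.02.01.03. Scheduled 34%. anti-dumping (Tyrosia, 10.02): +12%; total 34% + 12% = 46%. → 46%.
Line B: switchgear unit → 10.01; rated 120 W → 10.01.03; industrial → 10.01.03.01. Scheduled 27%. No special measure applies. → 27%.
Line C: switchgear unit → 10.01; rated 120 W → 10.01.03; for domestic appliances → 10.01.03.02. Scheduled 31%. Osteria agreement on 10.01.03: RVC ≥ 50% → 24% available; preferential 24%. → 24%.
Line D: switchgear unit → 10.01; rated 160 kW → 10.01.02; for motor vehicles → 10.01.02.02. Scheduled 18%. Dorestad agreement on 10.01.02.02: CTH met → 25% available; preference 25% not lower than 18% → no reduction. → 18%.
Sum: 46% + 27% + 24% + 18% = 115%.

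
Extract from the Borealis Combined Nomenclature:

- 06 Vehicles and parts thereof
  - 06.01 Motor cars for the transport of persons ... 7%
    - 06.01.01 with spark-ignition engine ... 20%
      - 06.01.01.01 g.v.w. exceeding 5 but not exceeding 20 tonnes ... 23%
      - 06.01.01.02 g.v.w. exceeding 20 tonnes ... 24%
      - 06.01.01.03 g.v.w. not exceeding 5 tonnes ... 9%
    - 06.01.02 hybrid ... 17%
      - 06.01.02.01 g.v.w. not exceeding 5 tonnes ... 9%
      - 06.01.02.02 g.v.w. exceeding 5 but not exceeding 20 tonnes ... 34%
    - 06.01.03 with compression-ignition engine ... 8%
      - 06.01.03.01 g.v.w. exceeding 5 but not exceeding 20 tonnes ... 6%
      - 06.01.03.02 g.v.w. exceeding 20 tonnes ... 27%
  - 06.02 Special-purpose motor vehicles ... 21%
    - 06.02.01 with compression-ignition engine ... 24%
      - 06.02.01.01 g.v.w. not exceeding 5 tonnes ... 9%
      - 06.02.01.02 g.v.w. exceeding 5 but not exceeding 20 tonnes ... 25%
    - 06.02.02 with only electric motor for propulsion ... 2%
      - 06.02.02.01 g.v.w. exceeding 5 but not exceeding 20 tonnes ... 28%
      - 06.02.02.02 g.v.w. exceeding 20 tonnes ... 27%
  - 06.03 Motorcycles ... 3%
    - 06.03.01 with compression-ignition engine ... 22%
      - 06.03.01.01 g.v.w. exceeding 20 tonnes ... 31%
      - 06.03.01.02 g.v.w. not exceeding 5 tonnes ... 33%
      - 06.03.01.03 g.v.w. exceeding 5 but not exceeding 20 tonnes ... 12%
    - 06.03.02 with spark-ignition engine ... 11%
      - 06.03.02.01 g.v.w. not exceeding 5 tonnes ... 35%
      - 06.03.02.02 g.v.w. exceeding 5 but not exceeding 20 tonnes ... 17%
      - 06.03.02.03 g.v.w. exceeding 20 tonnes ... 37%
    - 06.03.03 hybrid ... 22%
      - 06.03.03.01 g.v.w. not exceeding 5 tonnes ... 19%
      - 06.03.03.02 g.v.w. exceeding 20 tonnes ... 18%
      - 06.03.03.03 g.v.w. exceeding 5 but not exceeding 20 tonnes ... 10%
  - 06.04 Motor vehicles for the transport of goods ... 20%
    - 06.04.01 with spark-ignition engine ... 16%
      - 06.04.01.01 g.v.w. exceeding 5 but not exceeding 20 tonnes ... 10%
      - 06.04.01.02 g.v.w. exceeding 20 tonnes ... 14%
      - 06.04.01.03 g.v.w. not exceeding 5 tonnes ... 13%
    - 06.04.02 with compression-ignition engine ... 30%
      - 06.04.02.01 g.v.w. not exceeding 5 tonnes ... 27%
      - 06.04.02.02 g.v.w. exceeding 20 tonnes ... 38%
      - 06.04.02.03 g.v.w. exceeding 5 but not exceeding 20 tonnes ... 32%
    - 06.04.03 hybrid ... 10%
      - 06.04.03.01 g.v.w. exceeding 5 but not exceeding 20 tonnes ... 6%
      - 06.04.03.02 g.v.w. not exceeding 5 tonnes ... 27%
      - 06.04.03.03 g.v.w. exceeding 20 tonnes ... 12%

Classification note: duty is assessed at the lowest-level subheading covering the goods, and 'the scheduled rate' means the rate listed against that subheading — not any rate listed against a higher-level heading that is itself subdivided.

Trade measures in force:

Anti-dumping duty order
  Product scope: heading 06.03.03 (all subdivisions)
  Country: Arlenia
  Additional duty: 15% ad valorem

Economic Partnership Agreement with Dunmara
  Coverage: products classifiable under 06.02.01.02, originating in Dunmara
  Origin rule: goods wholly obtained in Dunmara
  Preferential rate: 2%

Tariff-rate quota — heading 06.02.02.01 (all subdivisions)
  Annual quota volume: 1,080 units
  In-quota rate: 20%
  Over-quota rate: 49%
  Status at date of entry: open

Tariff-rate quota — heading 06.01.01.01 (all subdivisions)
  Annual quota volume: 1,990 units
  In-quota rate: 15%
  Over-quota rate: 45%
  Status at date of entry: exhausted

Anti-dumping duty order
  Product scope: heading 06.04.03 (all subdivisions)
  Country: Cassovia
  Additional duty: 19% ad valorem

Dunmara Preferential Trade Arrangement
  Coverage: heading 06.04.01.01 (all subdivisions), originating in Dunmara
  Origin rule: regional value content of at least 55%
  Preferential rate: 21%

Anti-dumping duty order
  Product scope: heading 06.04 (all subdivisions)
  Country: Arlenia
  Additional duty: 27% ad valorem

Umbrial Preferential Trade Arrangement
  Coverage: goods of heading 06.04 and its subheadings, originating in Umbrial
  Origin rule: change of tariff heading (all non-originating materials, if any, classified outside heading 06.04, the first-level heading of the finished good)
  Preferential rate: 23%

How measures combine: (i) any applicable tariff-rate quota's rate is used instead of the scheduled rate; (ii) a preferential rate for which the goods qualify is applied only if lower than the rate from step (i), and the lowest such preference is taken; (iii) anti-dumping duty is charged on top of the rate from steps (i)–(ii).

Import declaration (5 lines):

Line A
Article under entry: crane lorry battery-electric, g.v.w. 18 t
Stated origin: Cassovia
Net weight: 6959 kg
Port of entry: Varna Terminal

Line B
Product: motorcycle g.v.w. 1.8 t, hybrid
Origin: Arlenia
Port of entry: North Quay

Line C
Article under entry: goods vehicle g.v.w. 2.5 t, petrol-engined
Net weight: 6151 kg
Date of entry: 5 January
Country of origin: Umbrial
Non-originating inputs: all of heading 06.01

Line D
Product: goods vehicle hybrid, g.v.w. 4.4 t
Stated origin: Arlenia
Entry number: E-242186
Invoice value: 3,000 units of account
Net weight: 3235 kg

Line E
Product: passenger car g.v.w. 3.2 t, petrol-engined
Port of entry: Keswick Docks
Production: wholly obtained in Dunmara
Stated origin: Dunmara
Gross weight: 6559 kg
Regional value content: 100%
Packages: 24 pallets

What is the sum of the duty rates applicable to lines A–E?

Line A: crane lorry → 06.02; battery-electric → 06.02.02; g.v.w. 18 t → 06.02.02.01. Scheduled 28%. quota on 06.02.02.01 open → in-quota 20%. → 20%.
Line B: motorcycle → 06.03; hybrid → 06.03.03; g.v.w. 1.8 t → 06.03.03.01. Scheduled 19%. anti-dumping (Arlenia, 06.03.03): +15%; total 19% + 15% = 34%. → 34%.
Line C: goods vehicle → 06.04; petrol-engined → 06.04.01; g.v.w. 2.5 t → 06.04.01.03. Scheduled 13%. Umbrial agreement on 06.04: CTH met → 23% available; preference 23% not lower than 13% → no reduction. → 13%.
Line D: goods vehicle → 06.04; hybrid → 06.04.03; g.v.w. 4.4 t → 06.04.03.02. Scheduled 27%. anti-dumping (Arlenia, 06.04): +27%; total 27% + 27% = 54%. → 54%.
Line E: passenger car → 06.01; petrol-engined → 06.01.01; g.v.w. 3.2 t → 06.01.01.03. Scheduled 9%. Dunmara agreement on 06.02.01.02: 06.01.01.03 not covered; Dunmara agreement on 06.04.01.01: 06.01.01.03 not covered. → 9%.
Sum: 20% + 34% + 13% + 54% + 9% = 130%.

130%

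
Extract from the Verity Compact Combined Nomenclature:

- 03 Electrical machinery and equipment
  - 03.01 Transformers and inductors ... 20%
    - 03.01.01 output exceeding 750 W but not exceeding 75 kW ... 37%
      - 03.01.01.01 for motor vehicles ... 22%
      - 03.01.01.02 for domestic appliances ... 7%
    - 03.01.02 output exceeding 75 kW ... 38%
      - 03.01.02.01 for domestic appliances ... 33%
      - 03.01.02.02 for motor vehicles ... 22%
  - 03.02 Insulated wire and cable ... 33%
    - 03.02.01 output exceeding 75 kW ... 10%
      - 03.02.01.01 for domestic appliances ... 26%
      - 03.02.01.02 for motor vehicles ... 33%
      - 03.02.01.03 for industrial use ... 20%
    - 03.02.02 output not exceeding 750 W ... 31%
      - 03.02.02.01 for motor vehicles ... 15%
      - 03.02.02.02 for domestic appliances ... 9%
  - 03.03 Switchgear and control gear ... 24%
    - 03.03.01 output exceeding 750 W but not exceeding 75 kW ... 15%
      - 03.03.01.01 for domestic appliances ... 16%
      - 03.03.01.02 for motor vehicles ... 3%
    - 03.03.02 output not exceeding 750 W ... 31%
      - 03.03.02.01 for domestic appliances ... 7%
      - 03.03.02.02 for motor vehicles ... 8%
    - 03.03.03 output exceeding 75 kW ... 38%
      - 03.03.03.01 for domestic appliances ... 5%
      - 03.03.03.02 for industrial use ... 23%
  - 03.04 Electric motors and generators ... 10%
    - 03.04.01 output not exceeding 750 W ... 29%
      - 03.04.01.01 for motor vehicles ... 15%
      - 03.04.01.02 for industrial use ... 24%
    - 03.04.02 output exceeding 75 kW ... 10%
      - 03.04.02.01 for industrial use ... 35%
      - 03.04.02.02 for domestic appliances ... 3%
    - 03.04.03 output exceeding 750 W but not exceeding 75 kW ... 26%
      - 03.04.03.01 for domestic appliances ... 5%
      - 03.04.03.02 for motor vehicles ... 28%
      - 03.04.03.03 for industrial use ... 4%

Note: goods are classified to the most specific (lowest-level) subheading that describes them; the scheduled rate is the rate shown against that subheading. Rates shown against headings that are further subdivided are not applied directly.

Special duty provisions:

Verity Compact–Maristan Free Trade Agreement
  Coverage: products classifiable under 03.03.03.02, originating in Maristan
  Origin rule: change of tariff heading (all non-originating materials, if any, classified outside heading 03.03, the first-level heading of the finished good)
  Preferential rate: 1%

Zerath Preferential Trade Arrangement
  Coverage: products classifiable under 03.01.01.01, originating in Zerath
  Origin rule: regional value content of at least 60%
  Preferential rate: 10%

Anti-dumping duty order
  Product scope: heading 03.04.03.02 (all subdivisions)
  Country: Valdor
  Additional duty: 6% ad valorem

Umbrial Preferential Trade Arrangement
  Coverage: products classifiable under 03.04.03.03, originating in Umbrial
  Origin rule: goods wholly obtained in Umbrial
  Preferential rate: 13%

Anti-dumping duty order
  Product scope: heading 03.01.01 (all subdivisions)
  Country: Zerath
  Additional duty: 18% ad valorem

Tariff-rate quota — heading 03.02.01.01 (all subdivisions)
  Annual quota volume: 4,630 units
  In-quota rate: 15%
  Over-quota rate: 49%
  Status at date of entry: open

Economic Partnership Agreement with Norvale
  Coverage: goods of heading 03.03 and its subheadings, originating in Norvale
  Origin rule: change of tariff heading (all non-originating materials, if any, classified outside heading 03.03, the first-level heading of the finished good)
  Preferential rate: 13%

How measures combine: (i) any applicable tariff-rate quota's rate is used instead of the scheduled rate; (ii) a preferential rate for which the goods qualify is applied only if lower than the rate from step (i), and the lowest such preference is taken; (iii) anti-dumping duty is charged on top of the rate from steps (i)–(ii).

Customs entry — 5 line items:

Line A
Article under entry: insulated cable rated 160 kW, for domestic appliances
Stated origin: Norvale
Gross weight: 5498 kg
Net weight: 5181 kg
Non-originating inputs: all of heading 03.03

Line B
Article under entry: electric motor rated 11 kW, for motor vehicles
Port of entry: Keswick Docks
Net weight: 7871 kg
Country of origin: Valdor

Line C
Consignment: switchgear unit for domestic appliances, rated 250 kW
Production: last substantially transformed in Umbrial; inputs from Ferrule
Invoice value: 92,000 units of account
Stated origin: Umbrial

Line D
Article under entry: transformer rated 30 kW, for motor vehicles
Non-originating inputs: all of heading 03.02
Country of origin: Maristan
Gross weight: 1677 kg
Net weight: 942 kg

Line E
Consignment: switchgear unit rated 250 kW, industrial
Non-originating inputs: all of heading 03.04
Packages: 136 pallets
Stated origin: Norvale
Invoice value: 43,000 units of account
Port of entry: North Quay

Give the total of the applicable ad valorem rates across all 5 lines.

Line A: insulated cable → 03.02; rated 160 kW → 03.02.01; for domestic appliances → 03.02.01.01. Scheduled 26%. quota on 03.02.01.01 open → in-quota 15%; Norvale agreement on 03.03: 03.02.01.01 not covered. → 15%.
Line B: electric motor → 03.04; rated 11 kW → 03.04.03; for motor vehicles → 03.04.03.02. Scheduled 28%. anti-dumping (Valdor, 03.04.03.02): +6%; total 28% + 6% = 34%. → 34%.
Line C: switchgear unit → 03.03; rated 250 kW → 03.03.03; for domestic appliances → 03.03.03.01. Scheduled 5%. Umbrial agreement on 03.04.03.03: 03.03.03.01 not covered. → 5%.
Line D: transformer → 03.01; rated 30 kW → 03.01.01; for motor vehicles → 03.01.01.01. Scheduled 22%. Maristan agreement on 03.03.03.02: 03.01.01.01 not covered. → 22%.
Line E: switchgear unit → 03.03; rated 250 kW → 03.03.03; industrial → 03.03.03.02. Scheduled 23%. Norvale agreement on 03.03: CTH met → 13% available; preferential 13%. → 13%.
Sum: 15% + 34% + 5% + 22% + 13% = 89%.

89%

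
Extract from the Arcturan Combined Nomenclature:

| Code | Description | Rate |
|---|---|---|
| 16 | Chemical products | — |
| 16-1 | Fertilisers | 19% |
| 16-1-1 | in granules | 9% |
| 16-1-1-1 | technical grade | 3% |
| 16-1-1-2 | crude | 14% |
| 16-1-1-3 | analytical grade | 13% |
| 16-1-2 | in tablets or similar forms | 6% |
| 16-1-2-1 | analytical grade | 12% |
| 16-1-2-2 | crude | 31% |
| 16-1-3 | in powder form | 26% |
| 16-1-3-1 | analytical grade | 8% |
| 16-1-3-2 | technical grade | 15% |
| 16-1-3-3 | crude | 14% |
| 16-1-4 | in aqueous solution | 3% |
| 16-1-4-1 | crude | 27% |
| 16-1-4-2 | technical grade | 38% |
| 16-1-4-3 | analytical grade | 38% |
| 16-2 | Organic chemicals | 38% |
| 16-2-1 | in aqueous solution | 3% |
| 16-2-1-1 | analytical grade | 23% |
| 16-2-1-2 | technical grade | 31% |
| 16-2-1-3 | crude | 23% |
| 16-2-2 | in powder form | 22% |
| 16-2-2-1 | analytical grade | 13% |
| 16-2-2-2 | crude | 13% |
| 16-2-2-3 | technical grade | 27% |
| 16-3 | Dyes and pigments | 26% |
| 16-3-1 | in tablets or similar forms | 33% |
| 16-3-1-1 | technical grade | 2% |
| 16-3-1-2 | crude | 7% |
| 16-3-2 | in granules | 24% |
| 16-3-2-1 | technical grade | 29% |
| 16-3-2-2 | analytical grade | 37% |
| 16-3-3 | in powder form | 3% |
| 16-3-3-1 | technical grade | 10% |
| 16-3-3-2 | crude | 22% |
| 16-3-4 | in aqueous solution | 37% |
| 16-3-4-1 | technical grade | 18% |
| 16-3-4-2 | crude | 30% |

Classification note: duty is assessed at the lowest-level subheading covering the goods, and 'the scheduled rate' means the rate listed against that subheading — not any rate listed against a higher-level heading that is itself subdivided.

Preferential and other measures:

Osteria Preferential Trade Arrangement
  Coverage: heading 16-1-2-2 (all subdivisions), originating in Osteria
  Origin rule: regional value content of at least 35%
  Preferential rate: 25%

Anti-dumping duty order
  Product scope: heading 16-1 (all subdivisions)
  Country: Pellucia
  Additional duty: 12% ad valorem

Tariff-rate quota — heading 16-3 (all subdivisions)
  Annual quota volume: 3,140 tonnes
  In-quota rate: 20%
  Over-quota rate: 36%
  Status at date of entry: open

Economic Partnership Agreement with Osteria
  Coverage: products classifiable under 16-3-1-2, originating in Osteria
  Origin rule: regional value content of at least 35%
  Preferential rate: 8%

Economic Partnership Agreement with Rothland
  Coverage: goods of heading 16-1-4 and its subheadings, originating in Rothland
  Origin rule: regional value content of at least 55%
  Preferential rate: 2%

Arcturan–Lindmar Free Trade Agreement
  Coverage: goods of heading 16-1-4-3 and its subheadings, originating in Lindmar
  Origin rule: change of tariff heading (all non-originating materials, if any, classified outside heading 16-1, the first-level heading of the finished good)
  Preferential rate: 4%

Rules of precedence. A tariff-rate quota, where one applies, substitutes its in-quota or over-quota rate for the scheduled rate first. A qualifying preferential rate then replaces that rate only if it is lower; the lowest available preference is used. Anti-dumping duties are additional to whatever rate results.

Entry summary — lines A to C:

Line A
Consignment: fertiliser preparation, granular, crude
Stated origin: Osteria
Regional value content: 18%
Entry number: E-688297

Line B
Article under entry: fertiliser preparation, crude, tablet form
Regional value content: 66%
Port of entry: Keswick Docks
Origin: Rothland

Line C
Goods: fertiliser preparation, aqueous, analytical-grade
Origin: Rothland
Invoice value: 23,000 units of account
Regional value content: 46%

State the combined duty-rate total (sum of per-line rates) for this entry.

83%

Line A: fertiliser → 16-1; granular → 16-1-1; crude → 16-1-1-2. Scheduled 14%. Osteria agreement on 16-1-2-2: 16-1-1-2 not covered; Osteria agreement on 16-3-1-2: 16-1-1-2 not covered. → 14%.
Line B: fertiliser → 16-1; tablet form → 16-1-2; crude → 16-1-2-2. Scheduled 31%. Rothland agreement on 16-1-4: 16-1-2-2 not covered. → 31%.
Line C: fertiliser → 16-1; aqueous → 16-1-4; analytical-grade → 16-1-4-3. Scheduled 38%. Rothland agreement on 16-1-4: RVC < 55%. → 38%.
Sum: 14% + 31% + 38% = 83%.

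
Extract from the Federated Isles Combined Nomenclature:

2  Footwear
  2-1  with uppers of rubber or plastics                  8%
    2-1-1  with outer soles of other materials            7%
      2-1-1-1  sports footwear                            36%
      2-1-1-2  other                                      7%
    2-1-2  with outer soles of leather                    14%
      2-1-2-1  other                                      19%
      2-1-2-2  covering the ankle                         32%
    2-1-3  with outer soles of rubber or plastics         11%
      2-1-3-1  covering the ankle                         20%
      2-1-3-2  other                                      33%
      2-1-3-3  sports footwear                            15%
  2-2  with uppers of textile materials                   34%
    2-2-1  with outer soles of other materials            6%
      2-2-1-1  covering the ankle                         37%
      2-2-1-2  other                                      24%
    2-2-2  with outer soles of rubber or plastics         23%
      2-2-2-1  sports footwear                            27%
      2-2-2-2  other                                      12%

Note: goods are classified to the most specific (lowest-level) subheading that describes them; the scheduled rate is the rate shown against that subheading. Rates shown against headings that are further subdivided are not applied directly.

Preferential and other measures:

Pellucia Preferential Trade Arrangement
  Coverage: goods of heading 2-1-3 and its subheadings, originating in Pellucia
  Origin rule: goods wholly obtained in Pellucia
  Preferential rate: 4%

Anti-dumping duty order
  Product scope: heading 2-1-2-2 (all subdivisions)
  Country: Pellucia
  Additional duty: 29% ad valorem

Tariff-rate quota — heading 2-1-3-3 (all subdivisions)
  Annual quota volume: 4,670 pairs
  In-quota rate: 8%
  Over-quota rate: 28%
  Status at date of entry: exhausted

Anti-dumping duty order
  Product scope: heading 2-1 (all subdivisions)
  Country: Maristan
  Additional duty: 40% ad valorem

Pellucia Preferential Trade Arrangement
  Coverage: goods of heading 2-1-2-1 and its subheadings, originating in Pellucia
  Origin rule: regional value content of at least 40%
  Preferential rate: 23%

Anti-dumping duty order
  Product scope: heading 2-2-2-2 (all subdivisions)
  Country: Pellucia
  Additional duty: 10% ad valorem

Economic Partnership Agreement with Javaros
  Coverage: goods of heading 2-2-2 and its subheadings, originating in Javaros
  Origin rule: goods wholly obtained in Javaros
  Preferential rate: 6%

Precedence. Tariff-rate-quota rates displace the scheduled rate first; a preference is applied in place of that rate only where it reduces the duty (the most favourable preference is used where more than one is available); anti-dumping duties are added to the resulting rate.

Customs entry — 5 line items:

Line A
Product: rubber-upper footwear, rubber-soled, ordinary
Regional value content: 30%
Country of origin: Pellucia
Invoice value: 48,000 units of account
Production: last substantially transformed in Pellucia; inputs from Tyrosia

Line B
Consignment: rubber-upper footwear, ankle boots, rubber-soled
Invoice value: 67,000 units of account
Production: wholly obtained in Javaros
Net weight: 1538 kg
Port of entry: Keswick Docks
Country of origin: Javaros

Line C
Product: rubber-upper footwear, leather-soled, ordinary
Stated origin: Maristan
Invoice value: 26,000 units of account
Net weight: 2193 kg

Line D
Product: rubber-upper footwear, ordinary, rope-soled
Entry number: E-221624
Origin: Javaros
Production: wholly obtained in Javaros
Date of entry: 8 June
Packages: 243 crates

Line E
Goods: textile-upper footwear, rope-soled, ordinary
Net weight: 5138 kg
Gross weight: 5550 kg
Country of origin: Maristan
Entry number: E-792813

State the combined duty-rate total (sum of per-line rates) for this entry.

143%

Line A: rubber-upper → 2-1; rubber-soled → 2-1-3; ordinary → 2-1-3-2. Scheduled 33%. Pellucia agreement on 2-1-3: not wholly obtained; Pellucia agreement on 2-1-2-1: 2-1-3-2 not covered. → 33%.
Line B: rubber-upper → 2-1; rubber-soled → 2-1-3; ankle boots → 2-1-3-1. Scheduled 20%. Javaros agreement on 2-2-2: 2-1-3-1 not covered. → 20%.
Line C: rubber-upper → 2-1; leather-soled → 2-1-2; ordinary → 2-1-2-1. Scheduled 19%. anti-dumping (Maristan, 2-1): +40%; total 19% + 40% = 59%. → 59%.
Line D: rubber-upper → 2-1; rope-soled → 2-1-1; ordinary → 2-1-1-2. Scheduled 7%. Javaros agreement on 2-2-2: 2-1-1-2 not covered. → 7%.
Line E: textile-upper → 2-2; rope-soled → 2-2-1; ordinary → 2-2-1-2. Scheduled 24%. No special measure applies. → 24%.
Sum: 33% + 20% + 59% + 7% + 24% = 143%.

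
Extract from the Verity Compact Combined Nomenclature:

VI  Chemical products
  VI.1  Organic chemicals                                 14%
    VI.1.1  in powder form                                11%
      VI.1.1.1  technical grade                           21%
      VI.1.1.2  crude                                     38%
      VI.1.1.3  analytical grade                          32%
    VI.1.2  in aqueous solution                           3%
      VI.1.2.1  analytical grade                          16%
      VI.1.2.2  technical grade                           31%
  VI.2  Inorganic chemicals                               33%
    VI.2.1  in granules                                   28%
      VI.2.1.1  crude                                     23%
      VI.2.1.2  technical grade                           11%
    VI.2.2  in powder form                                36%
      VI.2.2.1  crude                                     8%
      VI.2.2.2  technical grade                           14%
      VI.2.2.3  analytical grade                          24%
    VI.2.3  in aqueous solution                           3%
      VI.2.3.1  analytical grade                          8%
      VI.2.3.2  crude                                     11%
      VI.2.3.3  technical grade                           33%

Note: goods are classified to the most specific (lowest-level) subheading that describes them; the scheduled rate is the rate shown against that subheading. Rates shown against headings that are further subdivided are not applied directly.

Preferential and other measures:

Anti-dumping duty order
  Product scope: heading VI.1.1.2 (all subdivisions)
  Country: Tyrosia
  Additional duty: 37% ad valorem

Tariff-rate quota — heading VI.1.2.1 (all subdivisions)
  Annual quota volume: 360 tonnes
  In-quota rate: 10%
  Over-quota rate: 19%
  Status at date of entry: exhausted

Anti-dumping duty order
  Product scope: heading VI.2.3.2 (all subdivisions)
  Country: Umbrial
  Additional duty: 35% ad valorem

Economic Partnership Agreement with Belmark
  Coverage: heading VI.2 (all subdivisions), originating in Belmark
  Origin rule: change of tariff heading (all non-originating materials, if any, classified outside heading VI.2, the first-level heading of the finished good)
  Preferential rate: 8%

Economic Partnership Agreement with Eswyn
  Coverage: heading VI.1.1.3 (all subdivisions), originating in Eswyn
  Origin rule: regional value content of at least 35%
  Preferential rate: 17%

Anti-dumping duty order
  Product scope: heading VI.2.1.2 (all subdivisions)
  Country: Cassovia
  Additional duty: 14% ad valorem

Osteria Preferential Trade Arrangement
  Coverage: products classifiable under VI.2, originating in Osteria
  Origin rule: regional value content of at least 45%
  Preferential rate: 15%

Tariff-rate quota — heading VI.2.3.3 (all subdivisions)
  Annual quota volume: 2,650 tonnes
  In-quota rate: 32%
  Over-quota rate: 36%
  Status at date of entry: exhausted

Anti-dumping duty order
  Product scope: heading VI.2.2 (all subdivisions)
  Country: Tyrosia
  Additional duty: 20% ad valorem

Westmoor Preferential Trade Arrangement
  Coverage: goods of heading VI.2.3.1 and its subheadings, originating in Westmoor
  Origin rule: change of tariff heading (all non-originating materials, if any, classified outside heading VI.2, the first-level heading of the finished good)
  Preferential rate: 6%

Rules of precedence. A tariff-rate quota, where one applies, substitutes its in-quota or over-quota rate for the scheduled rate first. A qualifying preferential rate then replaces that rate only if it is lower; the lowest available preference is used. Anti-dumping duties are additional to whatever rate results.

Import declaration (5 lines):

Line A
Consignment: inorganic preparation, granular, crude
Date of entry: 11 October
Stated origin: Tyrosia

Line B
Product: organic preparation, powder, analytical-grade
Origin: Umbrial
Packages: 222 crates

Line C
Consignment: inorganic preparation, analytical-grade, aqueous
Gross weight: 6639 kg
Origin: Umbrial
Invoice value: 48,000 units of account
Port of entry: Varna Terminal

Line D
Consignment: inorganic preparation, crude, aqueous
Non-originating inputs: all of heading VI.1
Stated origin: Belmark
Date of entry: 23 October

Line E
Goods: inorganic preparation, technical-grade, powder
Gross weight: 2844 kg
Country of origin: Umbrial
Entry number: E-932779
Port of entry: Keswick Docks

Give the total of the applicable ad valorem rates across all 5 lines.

85%

Line A: inorganic → VI.2; granular → VI.2.1; crude → VI.2.1.1. Scheduled 23%. No special measure applies. → 23%.
Line B: organic → VI.1; powder → VI.1.1; analytical-grade → VI.1.1.3. Scheduled 32%. No special measure applies. → 32%.
Line C: inorganic → VI.2; aqueous → VI.2.3; analytical-grade → VI.2.3.1. Scheduled 8%. No special measure applies. → 8%.
Line D: inorganic → VI.2; aqueous → VI.2.3; crude → VI.2.3.2. Scheduled 11%. Belmark agreement on VI.2: CTH met → 8% available; preferential 8%. → 8%.
Line E: inorganic → VI.2; powder → VI.2.2; technical-grade → VI.2.2.2. Scheduled 14%. No special measure applies. → 14%.
Sum: 23% + 32% + 8% + 8% + 14% = 85%.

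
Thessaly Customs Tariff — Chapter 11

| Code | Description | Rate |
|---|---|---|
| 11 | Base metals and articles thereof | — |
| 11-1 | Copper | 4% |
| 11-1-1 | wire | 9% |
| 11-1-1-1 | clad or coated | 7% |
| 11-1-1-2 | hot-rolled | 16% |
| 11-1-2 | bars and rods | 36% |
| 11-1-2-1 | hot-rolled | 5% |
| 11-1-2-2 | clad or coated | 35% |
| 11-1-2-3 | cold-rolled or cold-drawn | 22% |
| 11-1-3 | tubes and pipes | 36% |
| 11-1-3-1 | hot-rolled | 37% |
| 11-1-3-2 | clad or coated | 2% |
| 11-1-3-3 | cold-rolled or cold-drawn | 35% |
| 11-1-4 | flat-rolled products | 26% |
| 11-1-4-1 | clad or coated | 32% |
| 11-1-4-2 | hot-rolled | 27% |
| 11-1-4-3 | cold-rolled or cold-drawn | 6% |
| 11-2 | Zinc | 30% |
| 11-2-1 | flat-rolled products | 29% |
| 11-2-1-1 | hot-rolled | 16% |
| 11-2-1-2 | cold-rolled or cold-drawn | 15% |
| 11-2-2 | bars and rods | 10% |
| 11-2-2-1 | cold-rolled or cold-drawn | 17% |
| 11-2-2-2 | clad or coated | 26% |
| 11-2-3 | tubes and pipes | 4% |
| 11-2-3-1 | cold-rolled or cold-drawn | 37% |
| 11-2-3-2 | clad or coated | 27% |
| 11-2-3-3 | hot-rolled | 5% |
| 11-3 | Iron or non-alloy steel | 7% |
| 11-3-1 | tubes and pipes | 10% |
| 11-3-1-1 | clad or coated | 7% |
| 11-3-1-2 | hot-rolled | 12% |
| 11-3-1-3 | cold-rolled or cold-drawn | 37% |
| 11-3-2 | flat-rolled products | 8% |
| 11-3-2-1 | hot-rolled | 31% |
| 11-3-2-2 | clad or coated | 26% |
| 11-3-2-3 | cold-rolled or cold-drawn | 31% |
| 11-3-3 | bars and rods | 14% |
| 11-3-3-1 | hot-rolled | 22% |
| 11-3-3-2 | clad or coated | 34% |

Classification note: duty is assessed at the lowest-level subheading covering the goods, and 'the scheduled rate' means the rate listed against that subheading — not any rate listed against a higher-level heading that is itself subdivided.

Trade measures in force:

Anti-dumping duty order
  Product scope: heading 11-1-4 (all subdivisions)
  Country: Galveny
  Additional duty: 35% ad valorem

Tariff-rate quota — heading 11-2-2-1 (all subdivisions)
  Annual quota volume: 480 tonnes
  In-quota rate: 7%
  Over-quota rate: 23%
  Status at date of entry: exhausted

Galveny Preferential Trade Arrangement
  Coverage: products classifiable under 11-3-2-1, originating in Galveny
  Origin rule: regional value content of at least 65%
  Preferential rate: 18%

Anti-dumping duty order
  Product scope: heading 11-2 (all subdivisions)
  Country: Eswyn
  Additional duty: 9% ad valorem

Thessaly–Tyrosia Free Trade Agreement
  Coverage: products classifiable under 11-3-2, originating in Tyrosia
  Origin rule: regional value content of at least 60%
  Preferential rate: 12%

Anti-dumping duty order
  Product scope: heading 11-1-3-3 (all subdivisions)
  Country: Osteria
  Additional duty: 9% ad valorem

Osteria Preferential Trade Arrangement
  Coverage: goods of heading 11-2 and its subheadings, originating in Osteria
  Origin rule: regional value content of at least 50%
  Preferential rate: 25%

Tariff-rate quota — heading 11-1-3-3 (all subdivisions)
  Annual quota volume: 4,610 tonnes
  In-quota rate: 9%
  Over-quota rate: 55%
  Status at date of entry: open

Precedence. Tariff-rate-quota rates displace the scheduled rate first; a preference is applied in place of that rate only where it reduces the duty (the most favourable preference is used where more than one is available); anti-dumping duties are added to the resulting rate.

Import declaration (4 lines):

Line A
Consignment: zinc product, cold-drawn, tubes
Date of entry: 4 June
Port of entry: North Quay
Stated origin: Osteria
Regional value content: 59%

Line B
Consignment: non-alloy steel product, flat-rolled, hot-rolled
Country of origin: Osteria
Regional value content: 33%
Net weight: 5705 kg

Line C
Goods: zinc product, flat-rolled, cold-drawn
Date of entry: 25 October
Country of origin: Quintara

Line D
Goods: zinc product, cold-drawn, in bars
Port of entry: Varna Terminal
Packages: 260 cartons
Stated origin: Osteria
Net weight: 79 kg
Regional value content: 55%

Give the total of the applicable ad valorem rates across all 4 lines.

Line A: zinc → 11-2; tubes → 11-2-3; cold-drawn → 11-2-3-1. Scheduled 37%. Osteria agreement on 11-2: RVC ≥ 50% → 25% available; preferential 25%. → 25%.
Line B: non-alloy steel → 11-3; flat-rolled → 11-3-2; hot-rolled → 11-3-2-1. Scheduled 31%. Osteria agreement on 11-2: 11-3-2-1 not covered. → 31%.
Line C: zinc → 11-2; flat-rolled → 11-2-1; cold-drawn → 11-2-1-2. Scheduled 15%. No special measure applies. → 15%.
Line D: zinc → 11-2; in bars → 11-2-2; cold-drawn → 11-2-2-1. Scheduled 17%. quota on 11-2-2-1 exhausted → over-quota 23%; Osteria agreement on 11-2: RVC ≥ 50% → 25% available; preference 25% not lower than 23% → no reduction. → 23%.
Sum: 25% + 31% + 15% + 23% = 94%.

94%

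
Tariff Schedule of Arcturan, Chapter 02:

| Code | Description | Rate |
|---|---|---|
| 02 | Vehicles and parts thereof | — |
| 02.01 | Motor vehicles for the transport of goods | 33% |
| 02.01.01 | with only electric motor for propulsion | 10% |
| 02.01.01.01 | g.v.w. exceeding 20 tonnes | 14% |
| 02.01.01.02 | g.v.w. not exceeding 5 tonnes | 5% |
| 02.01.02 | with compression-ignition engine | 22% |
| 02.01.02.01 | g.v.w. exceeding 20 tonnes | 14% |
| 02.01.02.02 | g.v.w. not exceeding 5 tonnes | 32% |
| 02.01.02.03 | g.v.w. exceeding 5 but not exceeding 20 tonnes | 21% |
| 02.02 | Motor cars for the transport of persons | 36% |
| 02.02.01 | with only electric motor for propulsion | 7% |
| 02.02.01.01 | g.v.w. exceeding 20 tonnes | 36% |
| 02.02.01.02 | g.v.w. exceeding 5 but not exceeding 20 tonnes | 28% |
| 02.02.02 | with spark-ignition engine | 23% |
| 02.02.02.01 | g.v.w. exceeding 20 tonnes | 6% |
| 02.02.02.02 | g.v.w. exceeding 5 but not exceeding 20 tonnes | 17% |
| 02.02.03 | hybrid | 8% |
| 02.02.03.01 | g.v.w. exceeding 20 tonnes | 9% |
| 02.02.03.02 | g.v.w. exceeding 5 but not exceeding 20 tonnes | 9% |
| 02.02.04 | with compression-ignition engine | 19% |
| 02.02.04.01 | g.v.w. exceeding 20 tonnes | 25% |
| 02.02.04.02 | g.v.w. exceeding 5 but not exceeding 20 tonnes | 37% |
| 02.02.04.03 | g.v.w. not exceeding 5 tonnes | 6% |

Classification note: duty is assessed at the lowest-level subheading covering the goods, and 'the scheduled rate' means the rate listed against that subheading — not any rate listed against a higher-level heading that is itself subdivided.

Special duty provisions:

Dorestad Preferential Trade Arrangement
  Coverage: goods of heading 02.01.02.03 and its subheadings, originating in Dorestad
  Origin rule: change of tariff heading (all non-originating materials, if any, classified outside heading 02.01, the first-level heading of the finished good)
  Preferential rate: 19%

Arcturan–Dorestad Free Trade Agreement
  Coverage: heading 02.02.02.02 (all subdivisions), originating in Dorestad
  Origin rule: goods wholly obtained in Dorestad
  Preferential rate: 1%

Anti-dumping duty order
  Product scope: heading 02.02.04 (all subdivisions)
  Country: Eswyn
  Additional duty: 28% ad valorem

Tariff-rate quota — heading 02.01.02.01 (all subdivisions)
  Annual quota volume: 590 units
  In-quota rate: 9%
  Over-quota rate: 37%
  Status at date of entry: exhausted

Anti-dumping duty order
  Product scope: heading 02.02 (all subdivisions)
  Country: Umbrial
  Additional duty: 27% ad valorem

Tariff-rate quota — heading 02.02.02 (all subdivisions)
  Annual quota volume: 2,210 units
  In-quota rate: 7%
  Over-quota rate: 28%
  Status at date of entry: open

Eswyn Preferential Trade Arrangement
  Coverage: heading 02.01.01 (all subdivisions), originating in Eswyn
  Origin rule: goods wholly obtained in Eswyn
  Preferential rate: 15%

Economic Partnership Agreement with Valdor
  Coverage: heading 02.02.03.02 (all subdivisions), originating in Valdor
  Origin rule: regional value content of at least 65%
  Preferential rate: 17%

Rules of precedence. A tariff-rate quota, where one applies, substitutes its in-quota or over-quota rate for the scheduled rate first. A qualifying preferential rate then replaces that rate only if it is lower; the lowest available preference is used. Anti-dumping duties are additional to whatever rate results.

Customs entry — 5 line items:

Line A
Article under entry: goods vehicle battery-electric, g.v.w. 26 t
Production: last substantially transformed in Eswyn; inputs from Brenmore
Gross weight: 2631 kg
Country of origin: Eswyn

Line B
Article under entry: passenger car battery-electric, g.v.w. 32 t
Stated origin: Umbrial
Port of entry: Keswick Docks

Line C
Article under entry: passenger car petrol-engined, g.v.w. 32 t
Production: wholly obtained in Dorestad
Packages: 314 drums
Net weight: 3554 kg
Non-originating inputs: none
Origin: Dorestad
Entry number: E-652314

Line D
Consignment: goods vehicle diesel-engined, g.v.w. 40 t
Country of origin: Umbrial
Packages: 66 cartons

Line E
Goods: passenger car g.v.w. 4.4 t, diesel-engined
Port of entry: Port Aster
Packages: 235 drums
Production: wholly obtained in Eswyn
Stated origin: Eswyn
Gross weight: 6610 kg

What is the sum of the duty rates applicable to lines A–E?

Line A: goods vehicle → 02.01; battery-electric → 02.01.01; g.v.w. 26 t → 02.01.01.01. Scheduled 14%. Eswyn agreement on 02.01.01: not wholly obtained. → 14%.
Line B: passenger car → 02.02; battery-electric → 02.02.01; g.v.w. 32 t → 02.02.01.01. Scheduled 36%. anti-dumping (Umbrial, 02.02): +27%; total 36% + 27% = 63%. → 63%.
Line C: passenger car → 02.02; petrol-engined → 02.02.02; g.v.w. 32 t → 02.02.02.01. Scheduled 6%. quota on 02.02.02 open → in-quota 7%; Dorestad agreement on 02.01.02.03: 02.02.02.01 not covered; Dorestad agreement on 02.02.02.02: 02.02.02.01 not covered. → 7%.
Line D: goods vehicle → 02.01; diesel-engined → 02.01.02; g.v.w. 40 t → 02.01.02.01. Scheduled 14%. quota on 02.01.02.01 exhausted → over-quota 37%. → 37%.
Line E: passenger car → 02.02; diesel-engined → 02.02.04; g.v.w. 4.4 t → 02.02.04.03. Scheduled 6%. Eswyn agreement on 02.01.01: 02.02.04.03 not covered; anti-dumping (Eswyn, 02.02.04): +28%; total 6% + 28% = 34%. → 34%.
Sum: 14% + 63% + 7% + 37% + 34% = 155%.

155%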